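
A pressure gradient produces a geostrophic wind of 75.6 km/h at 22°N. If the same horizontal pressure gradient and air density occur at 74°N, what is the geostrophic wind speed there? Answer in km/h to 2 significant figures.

With the same pressure gradient and density, V_g ∝ 1/f ∝ 1/sin φ.
V₂ = V₁ · sin φ₁ / sin φ₂ = 75.6 × sin 22° / sin 74°
V₂ = 75.6 × 0.3746/0.9613 = 29 km/h

29 km/h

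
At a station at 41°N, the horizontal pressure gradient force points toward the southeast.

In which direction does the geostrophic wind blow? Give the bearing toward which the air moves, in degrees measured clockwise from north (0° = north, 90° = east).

The pressure-gradient force points toward the southeast (bearing 135°).
Geostrophic balance: in the Northern Hemisphere the Coriolis force deflects motion to the right, so the geostrophic wind blows 90° to the right of the pressure-gradient force (low pressure on the left).
Rotating 135° by 90° clockwise gives 225° — the wind blows toward the southwest.

225°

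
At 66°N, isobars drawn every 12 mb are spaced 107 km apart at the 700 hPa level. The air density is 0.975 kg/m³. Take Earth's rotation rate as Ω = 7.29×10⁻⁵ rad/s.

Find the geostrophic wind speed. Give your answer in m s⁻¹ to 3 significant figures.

Coriolis parameter at 66°N:
f = 2Ω sin φ = 2 × 7.29×10⁻⁵ × sin 66° = 1.33×10⁻⁴ s⁻¹
Pressure gradient: |∂P/∂n| = 1200 Pa / 107000 m = 1.12×10⁻² Pa/m
Geostrophic balance (pressure-gradient force = Coriolis force):
V_g = (1/(fρ)) |∂P/∂n| = 1.12×10⁻² / (1.33×10⁻⁴ × 0.975) = 86.4 m/s

86.4 m s⁻¹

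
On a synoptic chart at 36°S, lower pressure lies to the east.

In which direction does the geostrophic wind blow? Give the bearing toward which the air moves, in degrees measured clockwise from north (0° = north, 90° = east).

000°

The pressure-gradient force points toward the east (bearing 090°).
Geostrophic balance: in the Southern Hemisphere the Coriolis force deflects motion to the left, so the geostrophic wind blows 90° to the left of the pressure-gradient force (low pressure on the right).
Rotating 090° by 90° counterclockwise gives 000° — the wind blows toward the north.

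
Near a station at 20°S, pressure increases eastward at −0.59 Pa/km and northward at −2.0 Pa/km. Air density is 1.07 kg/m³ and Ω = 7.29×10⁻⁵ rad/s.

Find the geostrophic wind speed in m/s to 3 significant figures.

Coriolis parameter at 20°S:
f = 2Ω sin φ = 2 × 7.29×10⁻⁵ × sin 20° = 4.99×10⁻⁵ s⁻¹
In the Southern Hemisphere f is negative: f = −4.99×10⁻⁵ s⁻¹.
Component geostrophic relations (x east, y north):
u_g = −(1/(fρ)) ∂P/∂y,  v_g = (1/(fρ)) ∂P/∂x
u_g = −(−2.0×10⁻³)/(−4.99×10⁻⁵ × 1.07) = −37.5 m/s;  v_g = (−0.59×10⁻³)/(−4.99×10⁻⁵ × 1.07) = 11.1 m/s
|V_g| = √(u_g² + v_g²) = 39.1 m/s

39.1 m/s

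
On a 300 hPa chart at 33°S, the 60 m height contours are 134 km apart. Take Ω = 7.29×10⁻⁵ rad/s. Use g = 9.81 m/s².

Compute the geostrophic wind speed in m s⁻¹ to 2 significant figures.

55 m s⁻¹

Coriolis parameter at 33°S:
f = 2Ω sin φ = 2 × 7.29×10⁻⁵ × sin 33° = 7.94×10⁻⁵ s⁻¹
Height gradient: |∂Z/∂n| = 60 m / 134000 m = 4.48×10⁻⁴
On a pressure surface, geostrophic balance gives V_g = (g/f)|∂Z/∂n|:
V_g = 9.81 × 4.48×10⁻⁴ / 7.94×10⁻⁵ = 55.3 m/s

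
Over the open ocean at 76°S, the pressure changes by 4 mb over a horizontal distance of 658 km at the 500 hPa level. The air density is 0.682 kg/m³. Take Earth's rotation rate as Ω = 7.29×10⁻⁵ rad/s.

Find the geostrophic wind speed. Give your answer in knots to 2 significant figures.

Coriolis parameter at 76°S:
f = 2Ω sin φ = 2 × 7.29×10⁻⁵ × sin 76° = 1.41×10⁻⁴ s⁻¹
Pressure gradient: |∂P/∂n| = 400 Pa / 658000 m = 6.08×10⁻⁴ Pa/m
Geostrophic balance (pressure-gradient force = Coriolis force):
V_g = (1/(fρ)) |∂P/∂n| = 6.08×10⁻⁴ / (1.41×10⁻⁴ × 0.682) = 6.30 m/s
Converting: 6.30 m/s × 1.944 = 12 knots

12 knots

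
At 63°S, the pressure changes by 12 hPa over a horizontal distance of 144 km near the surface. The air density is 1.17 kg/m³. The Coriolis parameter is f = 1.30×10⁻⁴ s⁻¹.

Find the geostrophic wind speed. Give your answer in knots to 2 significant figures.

Pressure gradient: |∂P/∂n| = 1200 Pa / 144000 m = 8.33×10⁻³ Pa/m
Geostrophic balance (pressure-gradient force = Coriolis force):
V_g = (1/(fρ)) |∂P/∂n| = 8.33×10⁻³ / (1.30×10⁻⁴ × 1.17) = 54.8 m/s
Converting: 54.8 m/s × 1.944 = 110 knots

110 knots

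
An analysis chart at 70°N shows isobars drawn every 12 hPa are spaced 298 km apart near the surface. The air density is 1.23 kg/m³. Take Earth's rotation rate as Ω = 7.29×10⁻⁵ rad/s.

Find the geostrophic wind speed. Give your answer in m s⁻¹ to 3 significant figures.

23.9 m s⁻¹

Coriolis parameter at 70°N:
f = 2Ω sin φ = 2 × 7.29×10⁻⁵ × sin 70° = 1.37×10⁻⁴ s⁻¹
Pressure gradient: |∂P/∂n| = 1200 Pa / 298000 m = 4.03×10⁻³ Pa/m
Geostrophic balance (pressure-gradient force = Coriolis force):
V_g = (1/(fρ)) |∂P/∂n| = 4.03×10⁻³ / (1.37×10⁻⁴ × 1.23) = 23.9 m/s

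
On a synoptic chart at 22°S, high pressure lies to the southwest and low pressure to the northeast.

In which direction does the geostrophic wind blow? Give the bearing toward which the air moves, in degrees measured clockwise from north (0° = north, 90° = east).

The pressure-gradient force points toward the northeast (bearing 045°).
Geostrophic balance: in the Southern Hemisphere the Coriolis force deflects motion to the left, so the geostrophic wind blows 90° to the left of the pressure-gradient force (low pressure on the right).
Rotating 045° by 90° counterclockwise gives 315° — the wind blows toward the northwest.

315°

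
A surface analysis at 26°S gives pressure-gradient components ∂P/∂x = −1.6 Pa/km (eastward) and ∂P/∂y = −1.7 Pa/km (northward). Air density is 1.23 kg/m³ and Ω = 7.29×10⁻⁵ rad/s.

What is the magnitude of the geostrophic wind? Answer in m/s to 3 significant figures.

Coriolis parameter at 26°S:
f = 2Ω sin φ = 2 × 7.29×10⁻⁵ × sin 26° = 6.39×10⁻⁵ s⁻¹
In the Southern Hemisphere f is negative: f = −6.39×10⁻⁵ s⁻¹.
Component geostrophic relations (x east, y north):
u_g = −(1/(fρ)) ∂P/∂y,  v_g = (1/(fρ)) ∂P/∂x
u_g = −(−1.7×10⁻³)/(−6.39×10⁻⁵ × 1.23) = −21.6 m/s;  v_g = (−1.6×10⁻³)/(−6.39×10⁻⁵ × 1.23) = 20.4 m/s
|V_g| = √(u_g² + v_g²) = 29.7 m/s

29.7 m/s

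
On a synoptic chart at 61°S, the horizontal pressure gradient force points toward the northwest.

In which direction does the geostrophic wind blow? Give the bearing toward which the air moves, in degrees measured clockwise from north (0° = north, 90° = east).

The pressure-gradient force points toward the northwest (bearing 315°).
Geostrophic balance: in the Southern Hemisphere the Coriolis force deflects motion to the left, so the geostrophic wind blows 90° to the left of the pressure-gradient force (low pressure on the right).
Rotating 315° by 90° counterclockwise gives 225° — the wind blows toward the southwest.

225°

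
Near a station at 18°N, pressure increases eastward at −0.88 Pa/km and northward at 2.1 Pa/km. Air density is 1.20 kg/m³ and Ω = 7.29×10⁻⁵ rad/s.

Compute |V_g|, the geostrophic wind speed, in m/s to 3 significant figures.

42.1 m/s

Coriolis parameter at 18°N:
f = 2Ω sin φ = 2 × 7.29×10⁻⁵ × sin 18° = 4.51×10⁻⁵ s⁻¹
Component geostrophic relations (x east, y north):
u_g = −(1/(fρ)) ∂P/∂y,  v_g = (1/(fρ)) ∂P/∂x
u_g = −(2.1×10⁻³)/(4.51×10⁻⁵ × 1.20) = −38.8 m/s;  v_g = (−0.88×10⁻³)/(4.51×10⁻⁵ × 1.20) = −16.3 m/s
|V_g| = √(u_g² + v_g²) = 42.1 m/s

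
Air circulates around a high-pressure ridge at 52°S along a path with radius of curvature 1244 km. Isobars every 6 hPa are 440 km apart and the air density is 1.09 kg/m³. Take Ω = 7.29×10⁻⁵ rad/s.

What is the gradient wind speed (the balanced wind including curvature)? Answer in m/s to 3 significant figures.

Coriolis parameter at 52°S:
f = 2Ω sin φ = 2 × 7.29×10⁻⁵ × sin 52° = 1.15×10⁻⁴ s⁻¹
Pressure gradient: |∂P/∂n| = 600 Pa / 440000 m = 1.36×10⁻³ Pa/m
Geostrophic speed: V_g = |∂P/∂n|/(fρ) = 1.36×10⁻³/(1.15×10⁻⁴ × 1.09) = 10.9 m/s
Around a high, pressure-gradient force acts outward with centrifugal, so Coriolis balances both:
fV = (1/ρ)|∂P/∂n| + V²/R  →  V² − fR·V + fR·V_g = 0
With fR = 1.15×10⁻⁴ × 1244×10³ m = 143 m/s:
V = [fR − √((fR)² − 4 fR V_g)]/2 = [143 − √(143² − 4×143×10.9)]/2 = 11.9 m/s
Supergeostrophic (V > V_g = 10.9 m/s), as expected around a high.

11.9 m/s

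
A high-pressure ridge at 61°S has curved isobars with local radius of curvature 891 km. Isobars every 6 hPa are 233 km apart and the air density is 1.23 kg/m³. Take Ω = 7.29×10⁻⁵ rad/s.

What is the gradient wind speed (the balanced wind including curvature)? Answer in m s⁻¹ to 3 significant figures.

19.9 m s⁻¹

Coriolis parameter at 61°S:
f = 2Ω sin φ = 2 × 7.29×10⁻⁵ × sin 61° = 1.28×10⁻⁴ s⁻¹
Pressure gradient: |∂P/∂n| = 600 Pa / 233000 m = 2.58×10⁻³ Pa/m
Geostrophic speed: V_g = |∂P/∂n|/(fρ) = 2.58×10⁻³/(1.28×10⁻⁴ × 1.23) = 16.4 m/s
Around a high, pressure-gradient force acts outward with centrifugal, so Coriolis balances both:
fV = (1/ρ)|∂P/∂n| + V²/R  →  V² − fR·V + fR·V_g = 0
With fR = 1.28×10⁻⁴ × 891×10³ m = 114 m/s:
V = [fR − √((fR)² − 4 fR V_g)]/2 = [114 − √(114² − 4×114×16.4)]/2 = 19.9 m/s
Supergeostrophic (V > V_g = 16.4 m/s), as expected around a high.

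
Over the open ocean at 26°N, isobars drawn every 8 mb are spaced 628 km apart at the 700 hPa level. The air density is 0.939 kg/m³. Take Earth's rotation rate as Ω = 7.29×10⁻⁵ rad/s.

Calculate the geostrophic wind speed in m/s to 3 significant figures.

21.2 m/s

Coriolis parameter at 26°N:
f = 2Ω sin φ = 2 × 7.29×10⁻⁵ × sin 26° = 6.39×10⁻⁵ s⁻¹
Pressure gradient: |∂P/∂n| = 800 Pa / 628000 m = 1.27×10⁻³ Pa/m
Geostrophic balance (pressure-gradient force = Coriolis force):
V_g = (1/(fρ)) |∂P/∂n| = 1.27×10⁻³ / (6.39×10⁻⁵ × 0.939) = 21.2 m/s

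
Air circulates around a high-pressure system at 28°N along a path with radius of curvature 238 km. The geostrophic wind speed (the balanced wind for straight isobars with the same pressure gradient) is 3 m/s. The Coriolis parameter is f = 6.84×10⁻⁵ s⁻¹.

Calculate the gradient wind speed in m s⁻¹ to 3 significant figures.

Around a high, pressure-gradient force acts outward with centrifugal, so Coriolis balances both:
fV = (1/ρ)|∂P/∂n| + V²/R  →  V² − fR·V + fR·V_g = 0
With fR = 6.84×10⁻⁵ × 238×10³ m = 16.3 m/s:
V = [fR − √((fR)² − 4 fR V_g)]/2 = [16.3 − √(16.3² − 4×16.3×3)]/2 = 3.97 m/s
Supergeostrophic (V > V_g = 3 m/s), as expected around a high.

3.97 m s⁻¹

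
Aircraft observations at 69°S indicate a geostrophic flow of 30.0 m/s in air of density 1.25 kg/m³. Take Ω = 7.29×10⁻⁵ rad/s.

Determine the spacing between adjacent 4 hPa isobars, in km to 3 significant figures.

Coriolis parameter at 69°S:
f = 2Ω sin φ = 2 × 7.29×10⁻⁵ × sin 69° = 1.36×10⁻⁴ s⁻¹
Geostrophic balance rearranged: |∂P/∂n| = f ρ V_g
|∂P/∂n| = 1.36×10⁻⁴ × 1.25 × 30.0 = 5.10×10⁻³ Pa/m
Isobar spacing: Δn = ΔP/|∂P/∂n| = 400 Pa / 5.10×10⁻³ Pa/m = 78365 m ≈ 78.4 km

78.4 km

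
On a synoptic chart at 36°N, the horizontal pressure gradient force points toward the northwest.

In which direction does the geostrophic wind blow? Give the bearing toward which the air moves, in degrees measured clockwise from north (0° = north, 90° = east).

The pressure-gradient force points toward the northwest (bearing 315°).
Geostrophic balance: in the Northern Hemisphere the Coriolis force deflects motion to the right, so the geostrophic wind blows 90° to the right of the pressure-gradient force (low pressure on the left).
Rotating 315° by 90° clockwise gives 045° — the wind blows toward the northeast.

045°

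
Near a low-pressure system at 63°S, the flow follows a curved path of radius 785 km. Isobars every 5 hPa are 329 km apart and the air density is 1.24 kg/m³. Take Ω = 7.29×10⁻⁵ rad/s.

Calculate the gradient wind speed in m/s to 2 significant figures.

8.7 m/s

Coriolis parameter at 63°S:
f = 2Ω sin φ = 2 × 7.29×10⁻⁵ × sin 63° = 1.30×10⁻⁴ s⁻¹
Pressure gradient: |∂P/∂n| = 500 Pa / 329000 m = 1.52×10⁻³ Pa/m
Geostrophic speed: V_g = |∂P/∂n|/(fρ) = 1.52×10⁻³/(1.30×10⁻⁴ × 1.24) = 9.43 m/s
Around a low, centrifugal force acts outward with Coriolis, so pressure-gradient force balances both:
(1/ρ)|∂P/∂n| = fV + V²/R  →  V² + fR·V − fR·V_g = 0
With fR = 1.30×10⁻⁴ × 785×10³ m = 102 m/s:
V = [−fR + √((fR)² + 4 fR V_g)]/2 = [−102 + √(102² + 4×102×9.43)]/2 = 8.69 m/s
Subgeostrophic (V < V_g = 9.43 m/s), as expected around a low.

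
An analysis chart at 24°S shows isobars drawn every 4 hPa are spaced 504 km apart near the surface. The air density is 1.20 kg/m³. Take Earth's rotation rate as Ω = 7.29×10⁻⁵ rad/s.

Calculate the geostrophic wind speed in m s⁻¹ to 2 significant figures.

11 m s⁻¹

Coriolis parameter at 24°S:
f = 2Ω sin φ = 2 × 7.29×10⁻⁵ × sin 24° = 5.93×10⁻⁵ s⁻¹
Pressure gradient: |∂P/∂n| = 400 Pa / 504000 m = 7.94×10⁻⁴ Pa/m
Geostrophic balance (pressure-gradient force = Coriolis force):
V_g = (1/(fρ)) |∂P/∂n| = 7.94×10⁻⁴ / (5.93×10⁻⁵ × 1.20) = 11.2 m/s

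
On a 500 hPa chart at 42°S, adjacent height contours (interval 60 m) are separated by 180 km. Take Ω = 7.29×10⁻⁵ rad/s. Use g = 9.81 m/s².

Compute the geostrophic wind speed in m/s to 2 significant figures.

Coriolis parameter at 42°S:
f = 2Ω sin φ = 2 × 7.29×10⁻⁵ × sin 42° = 9.76×10⁻⁵ s⁻¹
Height gradient: |∂Z/∂n| = 60 m / 180000 m = 3.33×10⁻⁴
On a pressure surface, geostrophic balance gives V_g = (g/f)|∂Z/∂n|:
V_g = 9.81 × 3.33×10⁻⁴ / 9.76×10⁻⁵ = 33.5 m/s

34 m/s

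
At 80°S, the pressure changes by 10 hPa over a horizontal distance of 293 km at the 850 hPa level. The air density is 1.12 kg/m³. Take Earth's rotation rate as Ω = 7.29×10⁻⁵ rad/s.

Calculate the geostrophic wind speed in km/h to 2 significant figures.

76 km/h

Coriolis parameter at 80°S:
f = 2Ω sin φ = 2 × 7.29×10⁻⁵ × sin 80° = 1.44×10⁻⁴ s⁻¹
Pressure gradient: |∂P/∂n| = 1000 Pa / 293000 m = 3.41×10⁻³ Pa/m
Geostrophic balance (pressure-gradient force = Coriolis force):
V_g = (1/(fρ)) |∂P/∂n| = 3.41×10⁻³ / (1.44×10⁻⁴ × 1.12) = 21.2 m/s
Converting: 21.2 m/s × 3.6 = 76 km/h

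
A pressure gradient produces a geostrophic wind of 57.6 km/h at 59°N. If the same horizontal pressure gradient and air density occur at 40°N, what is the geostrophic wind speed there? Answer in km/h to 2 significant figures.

With the same pressure gradient and density, V_g ∝ 1/f ∝ 1/sin φ.
V₂ = V₁ · sin φ₁ / sin φ₂ = 57.6 × sin 59° / sin 40°
V₂ = 57.6 × 0.8572/0.6428 = 77 km/h

77 km/h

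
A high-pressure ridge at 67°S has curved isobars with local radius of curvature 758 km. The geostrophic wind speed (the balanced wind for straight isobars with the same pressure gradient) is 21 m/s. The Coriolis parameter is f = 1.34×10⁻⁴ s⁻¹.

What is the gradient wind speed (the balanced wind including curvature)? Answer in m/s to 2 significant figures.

30 m/s

Around a high, pressure-gradient force acts outward with centrifugal, so Coriolis balances both:
fV = (1/ρ)|∂P/∂n| + V²/R  →  V² − fR·V + fR·V_g = 0
With fR = 1.34×10⁻⁴ × 758×10³ m = 102 m/s:
V = [fR − √((fR)² − 4 fR V_g)]/2 = [102 − √(102² − 4×102×21)]/2 = 29.7 m/s
Supergeostrophic (V > V_g = 21 m/s), as expected around a high.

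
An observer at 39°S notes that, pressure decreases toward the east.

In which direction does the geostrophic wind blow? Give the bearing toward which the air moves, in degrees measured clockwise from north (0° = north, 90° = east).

000°

The pressure-gradient force points toward the east (bearing 090°).
Geostrophic balance: in the Southern Hemisphere the Coriolis force deflects motion to the left, so the geostrophic wind blows 90° to the left of the pressure-gradient force (low pressure on the right).
Rotating 090° by 90° counterclockwise gives 000° — the wind blows toward the north.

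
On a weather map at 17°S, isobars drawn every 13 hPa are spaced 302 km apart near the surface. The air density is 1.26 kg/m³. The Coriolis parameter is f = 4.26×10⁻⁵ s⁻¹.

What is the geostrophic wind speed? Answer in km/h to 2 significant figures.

290 km/h

Pressure gradient: |∂P/∂n| = 1300 Pa / 302000 m = 4.30×10⁻³ Pa/m
Geostrophic balance (pressure-gradient force = Coriolis force):
V_g = (1/(fρ)) |∂P/∂n| = 4.30×10⁻³ / (4.26×10⁻⁵ × 1.26) = 80.2 m/s
Converting: 80.2 m/s × 3.6 = 290 km/h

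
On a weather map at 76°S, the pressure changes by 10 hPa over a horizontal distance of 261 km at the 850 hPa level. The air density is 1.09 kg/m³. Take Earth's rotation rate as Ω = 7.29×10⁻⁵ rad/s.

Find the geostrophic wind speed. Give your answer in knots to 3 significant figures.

Coriolis parameter at 76°S:
f = 2Ω sin φ = 2 × 7.29×10⁻⁵ × sin 76° = 1.41×10⁻⁴ s⁻¹
Pressure gradient: |∂P/∂n| = 1000 Pa / 261000 m = 3.83×10⁻³ Pa/m
Geostrophic balance (pressure-gradient force = Coriolis force):
V_g = (1/(fρ)) |∂P/∂n| = 3.83×10⁻³ / (1.41×10⁻⁴ × 1.09) = 24.8 m/s
Converting: 24.8 m/s × 1.944 = 48.3 knots

48.3 knots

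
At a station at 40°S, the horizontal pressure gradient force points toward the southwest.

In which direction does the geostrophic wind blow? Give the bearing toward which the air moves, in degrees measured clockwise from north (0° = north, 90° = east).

135°

The pressure-gradient force points toward the southwest (bearing 225°).
Geostrophic balance: in the Southern Hemisphere the Coriolis force deflects motion to the left, so the geostrophic wind blows 90° to the left of the pressure-gradient force (low pressure on the right).
Rotating 225° by 90° counterclockwise gives 135° — the wind blows toward the southeast.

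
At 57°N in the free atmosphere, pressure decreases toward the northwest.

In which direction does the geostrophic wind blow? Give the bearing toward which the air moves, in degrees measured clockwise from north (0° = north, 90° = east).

The pressure-gradient force points toward the northwest (bearing 315°).
Geostrophic balance: in the Northern Hemisphere the Coriolis force deflects motion to the right, so the geostrophic wind blows 90° to the right of the pressure-gradient force (low pressure on the left).
Rotating 315° by 90° clockwise gives 045° — the wind blows toward the northeast.

045°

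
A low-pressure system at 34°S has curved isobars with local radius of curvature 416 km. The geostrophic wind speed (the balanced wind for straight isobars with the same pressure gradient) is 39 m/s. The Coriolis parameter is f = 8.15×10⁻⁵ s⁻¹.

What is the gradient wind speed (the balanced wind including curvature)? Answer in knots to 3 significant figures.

Around a low, centrifugal force acts outward with Coriolis, so pressure-gradient force balances both:
(1/ρ)|∂P/∂n| = fV + V²/R  →  V² + fR·V − fR·V_g = 0
With fR = 8.15×10⁻⁵ × 416×10³ m = 33.9 m/s:
V = [−fR + √((fR)² + 4 fR V_g)]/2 = [−33.9 + √(33.9² + 4×33.9×39)]/2 = 23.2 m/s
Subgeostrophic (V < V_g = 39 m/s), as expected around a low.
Converting: 23.2 m/s × 1.944 = 45.0 knots

45.0 knots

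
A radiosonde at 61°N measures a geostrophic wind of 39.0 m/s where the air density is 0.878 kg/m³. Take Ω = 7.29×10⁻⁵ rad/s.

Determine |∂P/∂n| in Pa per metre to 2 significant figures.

Coriolis parameter at 61°N:
f = 2Ω sin φ = 2 × 7.29×10⁻⁵ × sin 61° = 1.28×10⁻⁴ s⁻¹
Geostrophic balance rearranged: |∂P/∂n| = f ρ V_g
|∂P/∂n| = 1.28×10⁻⁴ × 0.878 × 39.0 = 4.37×10⁻³ Pa/m

4.4×10⁻³ Pa/m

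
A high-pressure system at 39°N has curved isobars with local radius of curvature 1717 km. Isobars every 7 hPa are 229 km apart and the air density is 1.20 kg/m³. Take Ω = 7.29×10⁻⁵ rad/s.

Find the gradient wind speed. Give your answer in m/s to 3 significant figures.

Coriolis parameter at 39°N:
f = 2Ω sin φ = 2 × 7.29×10⁻⁵ × sin 39° = 9.18×10⁻⁵ s⁻¹
Pressure gradient: |∂P/∂n| = 700 Pa / 229000 m = 3.06×10⁻³ Pa/m
Geostrophic speed: V_g = |∂P/∂n|/(fρ) = 3.06×10⁻³/(9.18×10⁻⁵ × 1.20) = 27.8 m/s
Around a high, pressure-gradient force acts outward with centrifugal, so Coriolis balances both:
fV = (1/ρ)|∂P/∂n| + V²/R  →  V² − fR·V + fR·V_g = 0
With fR = 9.18×10⁻⁵ × 1717×10³ m = 158 m/s:
V = [fR − √((fR)² − 4 fR V_g)]/2 = [158 − √(158² − 4×158×27.8)]/2 = 36 m/s
Supergeostrophic (V > V_g = 27.8 m/s), as expected around a high.

36.0 m/s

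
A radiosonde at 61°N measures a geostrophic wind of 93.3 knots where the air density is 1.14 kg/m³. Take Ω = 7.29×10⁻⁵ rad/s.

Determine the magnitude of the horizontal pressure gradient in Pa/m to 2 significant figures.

Coriolis parameter at 61°N:
f = 2Ω sin φ = 2 × 7.29×10⁻⁵ × sin 61° = 1.28×10⁻⁴ s⁻¹
Wind speed in SI: 93.3 knots = 48.0 m/s
Geostrophic balance rearranged: |∂P/∂n| = f ρ V_g
|∂P/∂n| = 1.28×10⁻⁴ × 1.14 × 48.0 = 6.98×10⁻³ Pa/m

7.0×10⁻³ Pa/m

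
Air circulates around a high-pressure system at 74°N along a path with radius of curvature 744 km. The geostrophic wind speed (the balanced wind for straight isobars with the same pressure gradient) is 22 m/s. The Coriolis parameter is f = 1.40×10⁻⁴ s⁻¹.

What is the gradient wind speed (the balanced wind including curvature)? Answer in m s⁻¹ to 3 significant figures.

Around a high, pressure-gradient force acts outward with centrifugal, so Coriolis balances both:
fV = (1/ρ)|∂P/∂n| + V²/R  →  V² − fR·V + fR·V_g = 0
With fR = 1.40×10⁻⁴ × 744×10³ m = 104 m/s:
V = [fR − √((fR)² − 4 fR V_g)]/2 = [104 − √(104² − 4×104×22)]/2 = 31.6 m/s
Supergeostrophic (V > V_g = 22 m/s), as expected around a high.

31.6 m s⁻¹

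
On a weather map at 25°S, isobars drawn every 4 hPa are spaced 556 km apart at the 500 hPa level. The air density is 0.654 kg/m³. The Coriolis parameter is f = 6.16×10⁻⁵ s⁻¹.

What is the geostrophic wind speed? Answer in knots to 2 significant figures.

Pressure gradient: |∂P/∂n| = 400 Pa / 556000 m = 7.19×10⁻⁴ Pa/m
Geostrophic balance (pressure-gradient force = Coriolis force):
V_g = (1/(fρ)) |∂P/∂n| = 7.19×10⁻⁴ / (6.16×10⁻⁵ × 0.654) = 17.9 m/s
Converting: 17.9 m/s × 1.944 = 35 knots

35 knots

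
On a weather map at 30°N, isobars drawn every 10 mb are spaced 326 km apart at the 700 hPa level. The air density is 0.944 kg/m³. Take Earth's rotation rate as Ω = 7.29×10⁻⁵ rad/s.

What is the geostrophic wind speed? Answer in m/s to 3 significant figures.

Coriolis parameter at 30°N:
f = 2Ω sin φ = 2 × 7.29×10⁻⁵ × sin 30° = 7.29×10⁻⁵ s⁻¹
Pressure gradient: |∂P/∂n| = 1000 Pa / 326000 m = 3.07×10⁻³ Pa/m
Geostrophic balance (pressure-gradient force = Coriolis force):
V_g = (1/(fρ)) |∂P/∂n| = 3.07×10⁻³ / (7.29×10⁻⁵ × 0.944) = 44.6 m/s

44.6 m/s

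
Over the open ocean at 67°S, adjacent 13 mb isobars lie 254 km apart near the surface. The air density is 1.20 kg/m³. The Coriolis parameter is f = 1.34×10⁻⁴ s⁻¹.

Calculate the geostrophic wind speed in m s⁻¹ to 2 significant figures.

Pressure gradient: |∂P/∂n| = 1300 Pa / 254000 m = 5.12×10⁻³ Pa/m
Geostrophic balance (pressure-gradient force = Coriolis force):
V_g = (1/(fρ)) |∂P/∂n| = 5.12×10⁻³ / (1.34×10⁻⁴ × 1.20) = 31.8 m/s

32 m s⁻¹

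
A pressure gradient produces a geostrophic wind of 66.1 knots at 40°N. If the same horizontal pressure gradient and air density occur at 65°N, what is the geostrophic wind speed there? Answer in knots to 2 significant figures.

With the same pressure gradient and density, V_g ∝ 1/f ∝ 1/sin φ.
V₂ = V₁ · sin φ₁ / sin φ₂ = 66.1 × sin 40° / sin 65°
V₂ = 66.1 × 0.6428/0.9063 = 47 knots

47 knots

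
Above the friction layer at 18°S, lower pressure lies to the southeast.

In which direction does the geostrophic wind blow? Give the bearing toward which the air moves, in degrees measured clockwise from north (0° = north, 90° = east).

The pressure-gradient force points toward the southeast (bearing 135°).
Geostrophic balance: in the Southern Hemisphere the Coriolis force deflects motion to the left, so the geostrophic wind blows 90° to the left of the pressure-gradient force (low pressure on the right).
Rotating 135° by 90° counterclockwise gives 045° — the wind blows toward the northeast.

045°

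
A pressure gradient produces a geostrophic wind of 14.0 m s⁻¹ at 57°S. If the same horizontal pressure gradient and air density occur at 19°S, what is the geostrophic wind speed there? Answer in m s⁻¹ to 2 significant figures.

36 m s⁻¹

With the same pressure gradient and density, V_g ∝ 1/f ∝ 1/sin φ.
V₂ = V₁ · sin φ₁ / sin φ₂ = 14.0 × sin 57° / sin 19°
V₂ = 14.0 × 0.8387/0.3256 = 36 m s⁻¹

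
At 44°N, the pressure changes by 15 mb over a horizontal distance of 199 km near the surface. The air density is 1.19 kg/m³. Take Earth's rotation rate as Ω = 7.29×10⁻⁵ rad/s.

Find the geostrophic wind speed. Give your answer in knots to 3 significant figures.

Coriolis parameter at 44°N:
f = 2Ω sin φ = 2 × 7.29×10⁻⁵ × sin 44° = 1.01×10⁻⁴ s⁻¹
Pressure gradient: |∂P/∂n| = 1500 Pa / 199000 m = 7.54×10⁻³ Pa/m
Geostrophic balance (pressure-gradient force = Coriolis force):
V_g = (1/(fρ)) |∂P/∂n| = 7.54×10⁻³ / (1.01×10⁻⁴ × 1.19) = 62.5 m/s
Converting: 62.5 m/s × 1.944 = 122 knots

122 knots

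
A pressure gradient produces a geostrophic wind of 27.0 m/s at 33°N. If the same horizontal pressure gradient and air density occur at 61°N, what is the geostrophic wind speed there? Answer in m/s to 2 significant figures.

With the same pressure gradient and density, V_g ∝ 1/f ∝ 1/sin φ.
V₂ = V₁ · sin φ₁ / sin φ₂ = 27.0 × sin 33° / sin 61°
V₂ = 27.0 × 0.5446/0.8746 = 17 m/s

17 m/s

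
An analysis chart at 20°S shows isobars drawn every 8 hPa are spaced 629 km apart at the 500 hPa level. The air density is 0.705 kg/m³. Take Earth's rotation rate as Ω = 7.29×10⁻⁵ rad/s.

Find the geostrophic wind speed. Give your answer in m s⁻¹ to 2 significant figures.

36 m s⁻¹

Coriolis parameter at 20°S:
f = 2Ω sin φ = 2 × 7.29×10⁻⁵ × sin 20° = 4.99×10⁻⁵ s⁻¹
Pressure gradient: |∂P/∂n| = 800 Pa / 629000 m = 1.27×10⁻³ Pa/m
Geostrophic balance (pressure-gradient force = Coriolis force):
V_g = (1/(fρ)) |∂P/∂n| = 1.27×10⁻³ / (4.99×10⁻⁵ × 0.705) = 36.2 m/s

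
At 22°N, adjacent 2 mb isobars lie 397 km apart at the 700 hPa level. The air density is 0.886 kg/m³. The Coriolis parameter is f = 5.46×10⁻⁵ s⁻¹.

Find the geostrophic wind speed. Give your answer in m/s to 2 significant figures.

Pressure gradient: |∂P/∂n| = 200 Pa / 397000 m = 5.04×10⁻⁴ Pa/m
Geostrophic balance (pressure-gradient force = Coriolis force):
V_g = (1/(fρ)) |∂P/∂n| = 5.04×10⁻⁴ / (5.46×10⁻⁵ × 0.886) = 10.4 m/s

10 m/s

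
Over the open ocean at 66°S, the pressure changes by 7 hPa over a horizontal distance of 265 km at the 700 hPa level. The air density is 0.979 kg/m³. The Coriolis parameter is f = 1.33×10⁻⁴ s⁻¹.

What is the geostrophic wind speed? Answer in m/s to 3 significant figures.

20.3 m/s

Pressure gradient: |∂P/∂n| = 700 Pa / 265000 m = 2.64×10⁻³ Pa/m
Geostrophic balance (pressure-gradient force = Coriolis force):
V_g = (1/(fρ)) |∂P/∂n| = 2.64×10⁻³ / (1.33×10⁻⁴ × 0.979) = 20.3 m/s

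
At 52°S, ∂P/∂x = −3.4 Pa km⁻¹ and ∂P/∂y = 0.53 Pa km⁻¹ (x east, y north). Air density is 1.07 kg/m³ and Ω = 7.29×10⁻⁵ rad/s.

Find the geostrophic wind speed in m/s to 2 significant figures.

28 m/s

Coriolis parameter at 52°S:
f = 2Ω sin φ = 2 × 7.29×10⁻⁵ × sin 52° = 1.15×10⁻⁴ s⁻¹
In the Southern Hemisphere f is negative: f = −1.15×10⁻⁴ s⁻¹.
Component geostrophic relations (x east, y north):
u_g = −(1/(fρ)) ∂P/∂y,  v_g = (1/(fρ)) ∂P/∂x
u_g = −(0.53×10⁻³)/(−1.15×10⁻⁴ × 1.07) = 4.31 m/s;  v_g = (−3.4×10⁻³)/(−1.15×10⁻⁴ × 1.07) = 27.7 m/s
|V_g| = √(u_g² + v_g²) = 28.0 m/s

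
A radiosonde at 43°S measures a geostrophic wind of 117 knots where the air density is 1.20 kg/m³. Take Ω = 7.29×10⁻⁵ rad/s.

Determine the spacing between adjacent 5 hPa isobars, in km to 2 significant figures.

Coriolis parameter at 43°S:
f = 2Ω sin φ = 2 × 7.29×10⁻⁵ × sin 43° = 9.94×10⁻⁵ s⁻¹
Wind speed in SI: 117 knots = 60.2 m/s
Geostrophic balance rearranged: |∂P/∂n| = f ρ V_g
|∂P/∂n| = 9.94×10⁻⁵ × 1.20 × 60.2 = 7.18×10⁻³ Pa/m
Isobar spacing: Δn = ΔP/|∂P/∂n| = 500 Pa / 7.18×10⁻³ Pa/m = 69618 m ≈ 70 km

70 km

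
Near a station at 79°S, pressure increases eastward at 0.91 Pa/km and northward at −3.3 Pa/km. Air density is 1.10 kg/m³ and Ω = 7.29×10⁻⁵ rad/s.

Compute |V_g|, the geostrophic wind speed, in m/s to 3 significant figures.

Coriolis parameter at 79°S:
f = 2Ω sin φ = 2 × 7.29×10⁻⁵ × sin 79° = 1.43×10⁻⁴ s⁻¹
In the Southern Hemisphere f is negative: f = −1.43×10⁻⁴ s⁻¹.
Component geostrophic relations (x east, y north):
u_g = −(1/(fρ)) ∂P/∂y,  v_g = (1/(fρ)) ∂P/∂x
u_g = −(−3.3×10⁻³)/(−1.43×10⁻⁴ × 1.10) = −21.0 m/s;  v_g = (0.91×10⁻³)/(−1.43×10⁻⁴ × 1.10) = −5.78 m/s
|V_g| = √(u_g² + v_g²) = 21.7 m/s

21.7 m/s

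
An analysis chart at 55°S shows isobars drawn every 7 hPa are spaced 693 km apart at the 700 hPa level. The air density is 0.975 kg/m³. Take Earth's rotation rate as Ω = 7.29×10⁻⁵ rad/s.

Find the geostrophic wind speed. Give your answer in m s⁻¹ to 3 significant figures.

Coriolis parameter at 55°S:
f = 2Ω sin φ = 2 × 7.29×10⁻⁵ × sin 55° = 1.19×10⁻⁴ s⁻¹
Pressure gradient: |∂P/∂n| = 700 Pa / 693000 m = 1.01×10⁻³ Pa/m
Geostrophic balance (pressure-gradient force = Coriolis force):
V_g = (1/(fρ)) |∂P/∂n| = 1.01×10⁻³ / (1.19×10⁻⁴ × 0.975) = 8.67 m/s

8.67 m s⁻¹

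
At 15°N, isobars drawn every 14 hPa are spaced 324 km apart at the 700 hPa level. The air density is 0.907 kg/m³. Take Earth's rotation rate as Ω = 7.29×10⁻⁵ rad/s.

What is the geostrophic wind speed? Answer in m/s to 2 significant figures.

130 m/s

Coriolis parameter at 15°N:
f = 2Ω sin φ = 2 × 7.29×10⁻⁵ × sin 15° = 3.77×10⁻⁵ s⁻¹
Pressure gradient: |∂P/∂n| = 1400 Pa / 324000 m = 4.32×10⁻³ Pa/m
Geostrophic balance (pressure-gradient force = Coriolis force):
V_g = (1/(fρ)) |∂P/∂n| = 4.32×10⁻³ / (3.77×10⁻⁵ × 0.907) = 126 m/s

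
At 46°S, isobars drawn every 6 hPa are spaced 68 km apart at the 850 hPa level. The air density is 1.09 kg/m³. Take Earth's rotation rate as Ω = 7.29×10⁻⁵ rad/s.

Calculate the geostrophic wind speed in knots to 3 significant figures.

150 knots

Coriolis parameter at 46°S:
f = 2Ω sin φ = 2 × 7.29×10⁻⁵ × sin 46° = 1.05×10⁻⁴ s⁻¹
Pressure gradient: |∂P/∂n| = 600 Pa / 68000 m = 8.82×10⁻³ Pa/m
Geostrophic balance (pressure-gradient force = Coriolis force):
V_g = (1/(fρ)) |∂P/∂n| = 8.82×10⁻³ / (1.05×10⁻⁴ × 1.09) = 77.2 m/s
Converting: 77.2 m/s × 1.944 = 150 knots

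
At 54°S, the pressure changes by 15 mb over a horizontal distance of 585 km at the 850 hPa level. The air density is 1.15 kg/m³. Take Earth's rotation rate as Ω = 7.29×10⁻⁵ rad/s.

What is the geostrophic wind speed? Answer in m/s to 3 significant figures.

18.9 m/s

Coriolis parameter at 54°S:
f = 2Ω sin φ = 2 × 7.29×10⁻⁵ × sin 54° = 1.18×10⁻⁴ s⁻¹
Pressure gradient: |∂P/∂n| = 1500 Pa / 585000 m = 2.56×10⁻³ Pa/m
Geostrophic balance (pressure-gradient force = Coriolis force):
V_g = (1/(fρ)) |∂P/∂n| = 2.56×10⁻³ / (1.18×10⁻⁴ × 1.15) = 18.9 m/s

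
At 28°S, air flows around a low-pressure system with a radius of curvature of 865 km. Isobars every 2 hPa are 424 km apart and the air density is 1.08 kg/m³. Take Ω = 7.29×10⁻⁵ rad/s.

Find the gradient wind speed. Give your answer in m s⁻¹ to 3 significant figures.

Coriolis parameter at 28°S:
f = 2Ω sin φ = 2 × 7.29×10⁻⁵ × sin 28° = 6.84×10⁻⁵ s⁻¹
Pressure gradient: |∂P/∂n| = 200 Pa / 424000 m = 4.72×10⁻⁴ Pa/m
Geostrophic speed: V_g = |∂P/∂n|/(fρ) = 4.72×10⁻⁴/(6.84×10⁻⁵ × 1.08) = 6.38 m/s
Around a low, centrifugal force acts outward with Coriolis, so pressure-gradient force balances both:
(1/ρ)|∂P/∂n| = fV + V²/R  →  V² + fR·V − fR·V_g = 0
With fR = 6.84×10⁻⁵ × 865×10³ m = 59.2 m/s:
V = [−fR + √((fR)² + 4 fR V_g)]/2 = [−59.2 + √(59.2² + 4×59.2×6.38)]/2 = 5.81 m/s
Subgeostrophic (V < V_g = 6.38 m/s), as expected around a low.

5.81 m s⁻¹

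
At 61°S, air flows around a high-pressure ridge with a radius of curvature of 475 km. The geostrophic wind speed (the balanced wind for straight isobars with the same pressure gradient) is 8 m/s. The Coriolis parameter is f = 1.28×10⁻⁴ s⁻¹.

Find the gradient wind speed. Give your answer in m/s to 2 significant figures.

9.5 m/s

Around a high, pressure-gradient force acts outward with centrifugal, so Coriolis balances both:
fV = (1/ρ)|∂P/∂n| + V²/R  →  V² − fR·V + fR·V_g = 0
With fR = 1.28×10⁻⁴ × 475×10³ m = 60.8 m/s:
V = [fR − √((fR)² − 4 fR V_g)]/2 = [60.8 − √(60.8² − 4×60.8×8)]/2 = 9.48 m/s
Supergeostrophic (V > V_g = 8 m/s), as expected around a high.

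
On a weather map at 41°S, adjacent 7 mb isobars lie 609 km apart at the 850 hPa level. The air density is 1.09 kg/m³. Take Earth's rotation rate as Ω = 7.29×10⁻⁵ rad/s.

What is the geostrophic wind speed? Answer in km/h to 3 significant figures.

39.7 km/h

Coriolis parameter at 41°S:
f = 2Ω sin φ = 2 × 7.29×10⁻⁵ × sin 41° = 9.57×10⁻⁵ s⁻¹
Pressure gradient: |∂P/∂n| = 700 Pa / 609000 m = 1.15×10⁻³ Pa/m
Geostrophic balance (pressure-gradient force = Coriolis force):
V_g = (1/(fρ)) |∂P/∂n| = 1.15×10⁻³ / (9.57×10⁻⁵ × 1.09) = 11.0 m/s
Converting: 11.0 m/s × 3.6 = 39.7 km/h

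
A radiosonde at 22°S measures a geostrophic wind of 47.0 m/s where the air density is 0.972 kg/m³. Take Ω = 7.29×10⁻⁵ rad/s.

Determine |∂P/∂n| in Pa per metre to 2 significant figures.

2.5×10⁻³ Pa/m

Coriolis parameter at 22°S:
f = 2Ω sin φ = 2 × 7.29×10⁻⁵ × sin 22° = 5.46×10⁻⁵ s⁻¹
Geostrophic balance rearranged: |∂P/∂n| = f ρ V_g
|∂P/∂n| = 5.46×10⁻⁵ × 0.972 × 47.0 = 2.50×10⁻³ Pa/m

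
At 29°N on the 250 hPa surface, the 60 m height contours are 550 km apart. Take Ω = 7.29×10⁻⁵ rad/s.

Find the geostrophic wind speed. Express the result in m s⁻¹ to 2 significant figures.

Coriolis parameter at 29°N:
f = 2Ω sin φ = 2 × 7.29×10⁻⁵ × sin 29° = 7.07×10⁻⁵ s⁻¹
Height gradient: |∂Z/∂n| = 60 m / 550000 m = 1.09×10⁻⁴
On a pressure surface, geostrophic balance gives V_g = (g/f)|∂Z/∂n|:
V_g = 9.81 × 1.09×10⁻⁴ / 7.07×10⁻⁵ = 15.1 m/s

15 m s⁻¹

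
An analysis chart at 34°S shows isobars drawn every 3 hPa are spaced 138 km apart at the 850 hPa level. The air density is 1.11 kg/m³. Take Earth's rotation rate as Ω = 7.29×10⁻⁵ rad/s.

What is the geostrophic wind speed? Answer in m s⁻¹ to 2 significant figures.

Coriolis parameter at 34°S:
f = 2Ω sin φ = 2 × 7.29×10⁻⁵ × sin 34° = 8.15×10⁻⁵ s⁻¹
Pressure gradient: |∂P/∂n| = 300 Pa / 138000 m = 2.17×10⁻³ Pa/m
Geostrophic balance (pressure-gradient force = Coriolis force):
V_g = (1/(fρ)) |∂P/∂n| = 2.17×10⁻³ / (8.15×10⁻⁵ × 1.11) = 24.0 m/s

24 m s⁻¹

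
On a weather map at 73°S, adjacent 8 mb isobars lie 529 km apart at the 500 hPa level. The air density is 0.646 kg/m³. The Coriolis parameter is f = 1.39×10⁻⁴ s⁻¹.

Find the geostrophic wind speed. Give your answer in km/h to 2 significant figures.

61 km/h

Pressure gradient: |∂P/∂n| = 800 Pa / 529000 m = 1.51×10⁻³ Pa/m
Geostrophic balance (pressure-gradient force = Coriolis force):
V_g = (1/(fρ)) |∂P/∂n| = 1.51×10⁻³ / (1.39×10⁻⁴ × 0.646) = 16.8 m/s
Converting: 16.8 m/s × 3.6 = 61 km/h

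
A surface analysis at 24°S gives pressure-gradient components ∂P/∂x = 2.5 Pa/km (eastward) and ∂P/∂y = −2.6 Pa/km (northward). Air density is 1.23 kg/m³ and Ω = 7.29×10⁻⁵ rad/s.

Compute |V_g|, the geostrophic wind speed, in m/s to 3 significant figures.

Coriolis parameter at 24°S:
f = 2Ω sin φ = 2 × 7.29×10⁻⁵ × sin 24° = 5.93×10⁻⁵ s⁻¹
In the Southern Hemisphere f is negative: f = −5.93×10⁻⁵ s⁻¹.
Component geostrophic relations (x east, y north):
u_g = −(1/(fρ)) ∂P/∂y,  v_g = (1/(fρ)) ∂P/∂x
u_g = −(−2.6×10⁻³)/(−5.93×10⁻⁵ × 1.23) = −35.6 m/s;  v_g = (2.5×10⁻³)/(−5.93×10⁻⁵ × 1.23) = −34.3 m/s
|V_g| = √(u_g² + v_g²) = 49.4 m/s

49.4 m/s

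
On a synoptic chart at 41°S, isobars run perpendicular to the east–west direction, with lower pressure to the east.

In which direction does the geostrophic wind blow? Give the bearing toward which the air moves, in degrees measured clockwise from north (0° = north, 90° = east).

000°

The pressure-gradient force points toward the east (bearing 090°).
Geostrophic balance: in the Southern Hemisphere the Coriolis force deflects motion to the left, so the geostrophic wind blows 90° to the left of the pressure-gradient force (low pressure on the right).
Rotating 090° by 90° counterclockwise gives 000° — the wind blows toward the north.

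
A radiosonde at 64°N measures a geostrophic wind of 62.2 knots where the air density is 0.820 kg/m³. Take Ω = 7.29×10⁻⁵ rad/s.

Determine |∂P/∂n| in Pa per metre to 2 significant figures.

3.4×10⁻³ Pa/m

Coriolis parameter at 64°N:
f = 2Ω sin φ = 2 × 7.29×10⁻⁵ × sin 64° = 1.31×10⁻⁴ s⁻¹
Wind speed in SI: 62.2 knots = 32.0 m/s
Geostrophic balance rearranged: |∂P/∂n| = f ρ V_g
|∂P/∂n| = 1.31×10⁻⁴ × 0.820 × 32.0 = 3.44×10⁻³ Pa/m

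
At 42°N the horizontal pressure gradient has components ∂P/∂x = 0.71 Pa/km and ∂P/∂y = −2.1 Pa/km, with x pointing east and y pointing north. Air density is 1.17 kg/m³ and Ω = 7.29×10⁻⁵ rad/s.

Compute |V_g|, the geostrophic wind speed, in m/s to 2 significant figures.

19 m/s

Coriolis parameter at 42°N:
f = 2Ω sin φ = 2 × 7.29×10⁻⁵ × sin 42° = 9.76×10⁻⁵ s⁻¹
Component geostrophic relations (x east, y north):
u_g = −(1/(fρ)) ∂P/∂y,  v_g = (1/(fρ)) ∂P/∂x
u_g = −(−2.1×10⁻³)/(9.76×10⁻⁵ × 1.17) = 18.4 m/s;  v_g = (0.71×10⁻³)/(9.76×10⁻⁵ × 1.17) = 6.22 m/s
|V_g| = √(u_g² + v_g²) = 19.4 m/s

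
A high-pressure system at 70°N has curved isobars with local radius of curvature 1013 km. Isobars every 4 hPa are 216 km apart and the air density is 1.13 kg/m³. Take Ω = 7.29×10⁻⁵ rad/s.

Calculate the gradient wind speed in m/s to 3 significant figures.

13.2 m/s

Coriolis parameter at 70°N:
f = 2Ω sin φ = 2 × 7.29×10⁻⁵ × sin 70° = 1.37×10⁻⁴ s⁻¹
Pressure gradient: |∂P/∂n| = 400 Pa / 216000 m = 1.85×10⁻³ Pa/m
Geostrophic speed: V_g = |∂P/∂n|/(fρ) = 1.85×10⁻³/(1.37×10⁻⁴ × 1.13) = 12.0 m/s
Around a high, pressure-gradient force acts outward with centrifugal, so Coriolis balances both:
fV = (1/ρ)|∂P/∂n| + V²/R  →  V² − fR·V + fR·V_g = 0
With fR = 1.37×10⁻⁴ × 1013×10³ m = 139 m/s:
V = [fR − √((fR)² − 4 fR V_g)]/2 = [139 − √(139² − 4×139×12)]/2 = 13.2 m/s
Supergeostrophic (V > V_g = 12 m/s), as expected around a high.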